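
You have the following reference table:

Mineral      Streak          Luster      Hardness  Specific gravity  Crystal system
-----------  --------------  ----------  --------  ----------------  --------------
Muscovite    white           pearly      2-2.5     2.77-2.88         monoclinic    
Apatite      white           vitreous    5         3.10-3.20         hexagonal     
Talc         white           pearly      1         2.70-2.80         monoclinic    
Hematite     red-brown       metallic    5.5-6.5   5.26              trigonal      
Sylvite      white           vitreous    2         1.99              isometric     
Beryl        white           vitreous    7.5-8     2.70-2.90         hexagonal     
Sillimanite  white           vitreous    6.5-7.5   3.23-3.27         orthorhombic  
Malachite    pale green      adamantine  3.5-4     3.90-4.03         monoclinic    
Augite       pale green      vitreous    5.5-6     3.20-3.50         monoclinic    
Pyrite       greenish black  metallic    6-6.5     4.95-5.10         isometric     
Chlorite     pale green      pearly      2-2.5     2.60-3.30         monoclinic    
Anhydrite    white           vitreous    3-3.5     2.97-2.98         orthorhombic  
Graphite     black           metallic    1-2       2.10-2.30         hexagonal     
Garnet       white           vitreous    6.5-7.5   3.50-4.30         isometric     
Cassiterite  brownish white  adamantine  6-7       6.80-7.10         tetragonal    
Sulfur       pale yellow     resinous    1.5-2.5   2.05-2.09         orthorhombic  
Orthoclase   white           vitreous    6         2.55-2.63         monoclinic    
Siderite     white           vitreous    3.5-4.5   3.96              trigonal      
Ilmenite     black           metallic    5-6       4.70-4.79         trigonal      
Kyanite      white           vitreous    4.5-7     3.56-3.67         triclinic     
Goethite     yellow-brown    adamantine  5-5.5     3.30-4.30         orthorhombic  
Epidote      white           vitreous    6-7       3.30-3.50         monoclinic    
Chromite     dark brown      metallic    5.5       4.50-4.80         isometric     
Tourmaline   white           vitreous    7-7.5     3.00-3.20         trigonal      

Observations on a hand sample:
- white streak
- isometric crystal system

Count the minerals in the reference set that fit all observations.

White streak — narrows the field to Muscovite, Apatite, Talc, Sylvite, Beryl, Sillimanite, Anhydrite, Garnet, Orthoclase, Siderite, Kyanite, Epidote, Tourmaline.
Isometric crystal system — leaves Sylvite, Garnet.
Consistent with every observation: Garnet, Sylvite.
That is 2 minerals.

2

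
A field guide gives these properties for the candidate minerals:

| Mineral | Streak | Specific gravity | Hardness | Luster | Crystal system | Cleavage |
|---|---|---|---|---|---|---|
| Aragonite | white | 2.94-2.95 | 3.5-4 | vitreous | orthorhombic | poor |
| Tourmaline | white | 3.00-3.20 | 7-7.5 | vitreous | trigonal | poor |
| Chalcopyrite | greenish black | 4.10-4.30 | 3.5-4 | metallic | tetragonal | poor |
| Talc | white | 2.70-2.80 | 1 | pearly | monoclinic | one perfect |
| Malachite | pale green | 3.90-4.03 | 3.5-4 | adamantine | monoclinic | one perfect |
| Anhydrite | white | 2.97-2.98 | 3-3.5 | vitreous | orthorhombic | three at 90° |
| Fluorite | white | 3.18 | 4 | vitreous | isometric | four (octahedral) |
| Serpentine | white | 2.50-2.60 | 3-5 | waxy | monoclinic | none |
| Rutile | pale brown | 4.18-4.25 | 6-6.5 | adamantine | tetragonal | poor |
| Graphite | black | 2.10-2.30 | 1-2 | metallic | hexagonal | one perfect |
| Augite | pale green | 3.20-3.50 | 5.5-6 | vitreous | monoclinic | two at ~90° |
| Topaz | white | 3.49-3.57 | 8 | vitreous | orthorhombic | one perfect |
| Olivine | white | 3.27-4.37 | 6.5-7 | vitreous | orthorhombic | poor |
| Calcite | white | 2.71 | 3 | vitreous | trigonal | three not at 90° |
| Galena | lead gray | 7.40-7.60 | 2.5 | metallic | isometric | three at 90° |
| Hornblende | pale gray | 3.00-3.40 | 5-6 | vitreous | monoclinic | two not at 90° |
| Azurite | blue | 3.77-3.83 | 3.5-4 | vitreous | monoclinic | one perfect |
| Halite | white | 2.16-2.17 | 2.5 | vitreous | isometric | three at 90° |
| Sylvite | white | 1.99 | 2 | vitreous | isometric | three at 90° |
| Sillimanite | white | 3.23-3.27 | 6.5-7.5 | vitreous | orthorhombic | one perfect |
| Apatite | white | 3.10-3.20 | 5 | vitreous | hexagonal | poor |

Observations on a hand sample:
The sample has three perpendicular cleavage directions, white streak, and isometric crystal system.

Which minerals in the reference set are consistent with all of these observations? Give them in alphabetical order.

Halite, Sylvite

Three perpendicular cleavage directions — Anhydrite, Galena, Halite, Sylvite remain.
White streak eliminates Galena.
Isometric crystal system eliminates Anhydrite.
Remaining candidates: Halite, Sylvite.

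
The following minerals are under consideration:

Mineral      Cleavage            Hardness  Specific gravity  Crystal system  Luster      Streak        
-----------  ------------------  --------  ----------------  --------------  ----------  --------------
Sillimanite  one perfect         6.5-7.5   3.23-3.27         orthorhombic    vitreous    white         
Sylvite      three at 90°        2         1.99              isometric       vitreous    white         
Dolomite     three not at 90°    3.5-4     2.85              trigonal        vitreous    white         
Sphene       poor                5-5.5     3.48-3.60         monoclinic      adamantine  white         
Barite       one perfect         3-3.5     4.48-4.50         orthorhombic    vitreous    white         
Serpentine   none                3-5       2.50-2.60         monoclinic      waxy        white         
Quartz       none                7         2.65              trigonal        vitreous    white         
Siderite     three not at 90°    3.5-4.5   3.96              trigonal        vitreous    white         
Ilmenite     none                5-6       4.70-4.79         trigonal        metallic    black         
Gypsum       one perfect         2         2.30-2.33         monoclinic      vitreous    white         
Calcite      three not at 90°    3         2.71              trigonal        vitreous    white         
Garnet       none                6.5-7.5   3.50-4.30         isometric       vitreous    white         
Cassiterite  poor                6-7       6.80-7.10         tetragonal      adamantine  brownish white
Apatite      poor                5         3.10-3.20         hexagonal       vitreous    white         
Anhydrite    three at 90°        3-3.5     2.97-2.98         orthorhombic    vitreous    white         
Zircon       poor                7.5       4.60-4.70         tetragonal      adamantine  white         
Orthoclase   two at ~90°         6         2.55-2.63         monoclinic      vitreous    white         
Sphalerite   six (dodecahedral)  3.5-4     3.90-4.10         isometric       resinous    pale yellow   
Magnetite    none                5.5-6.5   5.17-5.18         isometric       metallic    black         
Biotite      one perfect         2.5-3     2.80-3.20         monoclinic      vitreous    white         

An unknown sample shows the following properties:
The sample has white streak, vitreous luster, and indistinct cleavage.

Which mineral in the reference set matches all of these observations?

Apatite

White streak eliminates Ilmenite, Cassiterite, Sphalerite, Magnetite.
Vitreous luster excludes Sphene, Serpentine, Zircon.
Indistinct cleavage: Apatite remains.
The only mineral consistent with every observation is Apatite.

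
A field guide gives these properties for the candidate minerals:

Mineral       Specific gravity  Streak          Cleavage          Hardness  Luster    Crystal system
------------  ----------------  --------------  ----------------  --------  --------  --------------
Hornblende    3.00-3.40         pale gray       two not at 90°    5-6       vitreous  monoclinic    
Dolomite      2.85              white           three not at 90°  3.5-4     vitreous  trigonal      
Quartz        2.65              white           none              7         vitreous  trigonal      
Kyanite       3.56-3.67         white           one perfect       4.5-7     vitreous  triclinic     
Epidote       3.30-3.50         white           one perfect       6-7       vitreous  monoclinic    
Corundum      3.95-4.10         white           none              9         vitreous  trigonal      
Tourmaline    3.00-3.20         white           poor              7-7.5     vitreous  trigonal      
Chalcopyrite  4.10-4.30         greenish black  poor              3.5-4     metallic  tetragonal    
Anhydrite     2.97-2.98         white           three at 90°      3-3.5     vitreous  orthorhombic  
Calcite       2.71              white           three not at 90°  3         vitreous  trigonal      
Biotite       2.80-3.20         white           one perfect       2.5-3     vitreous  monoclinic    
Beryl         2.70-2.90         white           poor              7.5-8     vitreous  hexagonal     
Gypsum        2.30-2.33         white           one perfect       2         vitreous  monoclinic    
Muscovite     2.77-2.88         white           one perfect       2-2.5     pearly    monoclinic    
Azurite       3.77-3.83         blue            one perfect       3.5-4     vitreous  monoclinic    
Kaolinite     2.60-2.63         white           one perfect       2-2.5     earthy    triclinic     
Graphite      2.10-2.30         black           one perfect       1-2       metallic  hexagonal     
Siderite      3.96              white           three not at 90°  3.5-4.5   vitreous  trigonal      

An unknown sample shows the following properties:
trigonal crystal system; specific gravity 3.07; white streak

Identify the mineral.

Tourmaline

Trigonal crystal system: only Dolomite, Quartz, Corundum, Tourmaline, Calcite, Siderite remain.
Specific gravity 3.07: leaves Tourmaline.
White streak: no further eliminations.
The only mineral consistent with every observation is Tourmaline.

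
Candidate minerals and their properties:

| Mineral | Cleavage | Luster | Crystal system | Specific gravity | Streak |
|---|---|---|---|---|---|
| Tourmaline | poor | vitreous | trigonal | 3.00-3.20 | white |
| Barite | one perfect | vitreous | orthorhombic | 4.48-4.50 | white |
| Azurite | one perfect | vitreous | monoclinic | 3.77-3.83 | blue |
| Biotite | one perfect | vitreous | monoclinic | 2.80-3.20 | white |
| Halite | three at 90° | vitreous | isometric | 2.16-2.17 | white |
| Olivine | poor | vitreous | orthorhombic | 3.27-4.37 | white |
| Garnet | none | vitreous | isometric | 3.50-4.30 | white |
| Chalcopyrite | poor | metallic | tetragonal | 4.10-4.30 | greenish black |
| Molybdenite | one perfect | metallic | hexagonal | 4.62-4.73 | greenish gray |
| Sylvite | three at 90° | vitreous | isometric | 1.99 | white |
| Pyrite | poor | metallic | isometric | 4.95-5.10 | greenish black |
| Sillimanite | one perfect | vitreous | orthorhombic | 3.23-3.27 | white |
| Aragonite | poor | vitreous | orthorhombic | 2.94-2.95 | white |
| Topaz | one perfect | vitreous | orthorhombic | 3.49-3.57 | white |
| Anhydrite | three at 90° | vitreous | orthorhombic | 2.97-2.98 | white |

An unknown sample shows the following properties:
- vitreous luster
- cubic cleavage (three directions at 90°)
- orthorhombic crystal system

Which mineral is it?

Vitreous luster rules out Chalcopyrite, Molybdenite, Pyrite.
Cubic cleavage (three directions at 90°) — Halite, Sylvite, Anhydrite remain.
Orthorhombic crystal system — only Anhydrite remains.
The only mineral consistent with every observation is Anhydrite.

Anhydrite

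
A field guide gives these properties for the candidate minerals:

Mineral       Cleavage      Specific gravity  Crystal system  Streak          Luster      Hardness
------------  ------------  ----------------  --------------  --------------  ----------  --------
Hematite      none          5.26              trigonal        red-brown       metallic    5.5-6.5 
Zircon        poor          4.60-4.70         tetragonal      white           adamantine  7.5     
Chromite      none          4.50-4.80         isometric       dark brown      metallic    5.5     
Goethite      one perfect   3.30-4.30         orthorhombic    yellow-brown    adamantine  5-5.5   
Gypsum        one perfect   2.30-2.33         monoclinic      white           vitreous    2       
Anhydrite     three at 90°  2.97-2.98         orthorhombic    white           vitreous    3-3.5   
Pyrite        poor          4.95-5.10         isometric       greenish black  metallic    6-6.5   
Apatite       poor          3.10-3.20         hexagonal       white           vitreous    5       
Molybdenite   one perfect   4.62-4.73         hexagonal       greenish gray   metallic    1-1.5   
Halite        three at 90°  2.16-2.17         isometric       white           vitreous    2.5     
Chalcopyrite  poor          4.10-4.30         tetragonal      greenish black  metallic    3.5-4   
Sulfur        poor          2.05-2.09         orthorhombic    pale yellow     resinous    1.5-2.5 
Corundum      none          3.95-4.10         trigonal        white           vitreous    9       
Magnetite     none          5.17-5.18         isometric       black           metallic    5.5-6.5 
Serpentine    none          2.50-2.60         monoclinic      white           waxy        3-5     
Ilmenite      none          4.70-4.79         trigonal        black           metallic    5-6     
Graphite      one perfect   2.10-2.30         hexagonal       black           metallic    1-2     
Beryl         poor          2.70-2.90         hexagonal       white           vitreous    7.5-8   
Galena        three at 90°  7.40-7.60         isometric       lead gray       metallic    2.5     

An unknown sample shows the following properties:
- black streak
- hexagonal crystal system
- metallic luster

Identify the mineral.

Graphite

Black streak: Magnetite, Ilmenite, Graphite remain.
Hexagonal crystal system: Graphite remains.
Metallic luster: consistent with all remaining minerals.
Graphite is the sole remaining match.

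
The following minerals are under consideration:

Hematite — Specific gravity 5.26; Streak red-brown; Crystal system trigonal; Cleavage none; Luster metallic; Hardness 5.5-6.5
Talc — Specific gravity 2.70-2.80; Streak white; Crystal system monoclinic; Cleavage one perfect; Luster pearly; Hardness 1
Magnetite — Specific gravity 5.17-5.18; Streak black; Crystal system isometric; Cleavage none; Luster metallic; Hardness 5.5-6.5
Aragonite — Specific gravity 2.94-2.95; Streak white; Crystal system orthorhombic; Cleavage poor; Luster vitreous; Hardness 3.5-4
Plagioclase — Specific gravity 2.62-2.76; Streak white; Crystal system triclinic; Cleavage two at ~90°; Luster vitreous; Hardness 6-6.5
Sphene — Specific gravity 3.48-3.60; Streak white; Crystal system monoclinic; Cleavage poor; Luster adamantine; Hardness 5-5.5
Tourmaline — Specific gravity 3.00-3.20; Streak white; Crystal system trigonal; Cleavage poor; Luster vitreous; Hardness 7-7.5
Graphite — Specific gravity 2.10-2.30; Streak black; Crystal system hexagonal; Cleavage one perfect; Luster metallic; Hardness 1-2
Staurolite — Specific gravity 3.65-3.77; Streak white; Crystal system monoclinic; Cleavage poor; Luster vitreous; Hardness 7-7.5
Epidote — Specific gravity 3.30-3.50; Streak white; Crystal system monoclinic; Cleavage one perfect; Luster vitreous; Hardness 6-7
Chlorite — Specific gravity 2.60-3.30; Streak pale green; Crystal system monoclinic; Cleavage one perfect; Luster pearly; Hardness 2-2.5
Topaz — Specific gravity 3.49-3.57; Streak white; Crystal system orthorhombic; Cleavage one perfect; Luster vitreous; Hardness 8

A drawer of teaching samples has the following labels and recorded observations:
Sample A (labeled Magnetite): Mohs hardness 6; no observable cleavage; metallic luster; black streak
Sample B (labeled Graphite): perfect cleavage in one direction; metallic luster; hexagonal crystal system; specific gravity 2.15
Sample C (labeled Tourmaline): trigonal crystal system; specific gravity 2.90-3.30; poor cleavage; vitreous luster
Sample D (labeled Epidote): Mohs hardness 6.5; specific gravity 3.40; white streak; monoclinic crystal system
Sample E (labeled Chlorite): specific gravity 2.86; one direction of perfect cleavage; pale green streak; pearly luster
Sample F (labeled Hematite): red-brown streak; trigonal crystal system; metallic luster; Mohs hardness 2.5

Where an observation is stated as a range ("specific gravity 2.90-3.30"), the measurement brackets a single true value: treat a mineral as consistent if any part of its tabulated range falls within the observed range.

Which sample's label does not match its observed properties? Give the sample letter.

Sample A: nothing contradicts Magnetite.
Sample B: nothing contradicts Graphite.
Sample C: nothing contradicts Tourmaline.
Sample D: nothing contradicts Epidote.
Sample E: nothing contradicts Chlorite.
Sample F: Hematite has hardness 5.5-6.5, but the record shows Mohs hardness 2.5 — this label is wrong.
Only sample F is inconsistent with its label.

F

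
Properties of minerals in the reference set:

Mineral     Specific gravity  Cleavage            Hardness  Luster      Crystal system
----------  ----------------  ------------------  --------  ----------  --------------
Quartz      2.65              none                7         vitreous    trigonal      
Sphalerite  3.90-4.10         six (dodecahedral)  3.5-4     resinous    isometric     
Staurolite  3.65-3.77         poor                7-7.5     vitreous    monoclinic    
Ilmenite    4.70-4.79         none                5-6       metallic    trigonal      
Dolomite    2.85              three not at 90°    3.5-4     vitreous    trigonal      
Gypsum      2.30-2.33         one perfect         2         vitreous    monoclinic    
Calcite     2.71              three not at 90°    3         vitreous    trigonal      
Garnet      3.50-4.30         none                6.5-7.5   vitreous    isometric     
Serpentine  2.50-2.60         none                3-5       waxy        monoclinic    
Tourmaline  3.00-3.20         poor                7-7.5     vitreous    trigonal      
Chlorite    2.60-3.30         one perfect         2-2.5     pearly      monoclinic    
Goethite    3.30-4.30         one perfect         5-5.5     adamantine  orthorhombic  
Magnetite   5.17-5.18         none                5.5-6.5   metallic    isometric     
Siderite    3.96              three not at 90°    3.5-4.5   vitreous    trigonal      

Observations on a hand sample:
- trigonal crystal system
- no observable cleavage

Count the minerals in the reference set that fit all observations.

2

Trigonal crystal system — only Quartz, Ilmenite, Dolomite, Calcite, Tourmaline, Siderite remain.
No observable cleavage — Quartz, Ilmenite remain.
Remaining candidates: Ilmenite, Quartz.
That is 2 minerals.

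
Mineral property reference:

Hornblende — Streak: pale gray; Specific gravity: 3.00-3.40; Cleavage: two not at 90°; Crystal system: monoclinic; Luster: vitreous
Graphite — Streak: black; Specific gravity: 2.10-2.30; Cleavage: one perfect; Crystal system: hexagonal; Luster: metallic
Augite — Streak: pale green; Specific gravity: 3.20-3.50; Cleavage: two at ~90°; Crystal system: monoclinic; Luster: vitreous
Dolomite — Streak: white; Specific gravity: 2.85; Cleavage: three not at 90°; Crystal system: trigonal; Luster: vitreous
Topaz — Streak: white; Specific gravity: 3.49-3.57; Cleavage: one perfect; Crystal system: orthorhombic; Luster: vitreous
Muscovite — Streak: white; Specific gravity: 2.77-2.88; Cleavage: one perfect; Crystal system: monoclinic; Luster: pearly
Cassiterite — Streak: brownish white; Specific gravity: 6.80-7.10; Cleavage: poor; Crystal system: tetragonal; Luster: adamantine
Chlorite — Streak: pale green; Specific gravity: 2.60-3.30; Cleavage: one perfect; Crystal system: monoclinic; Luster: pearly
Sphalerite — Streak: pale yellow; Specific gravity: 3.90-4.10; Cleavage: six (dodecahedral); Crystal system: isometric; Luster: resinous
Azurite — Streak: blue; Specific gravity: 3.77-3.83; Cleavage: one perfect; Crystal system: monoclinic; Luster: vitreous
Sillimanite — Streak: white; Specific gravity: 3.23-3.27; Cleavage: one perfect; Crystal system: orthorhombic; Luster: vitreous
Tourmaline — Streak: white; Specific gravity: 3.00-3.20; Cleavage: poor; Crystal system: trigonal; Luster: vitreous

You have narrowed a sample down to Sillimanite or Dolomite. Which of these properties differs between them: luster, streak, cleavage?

cleavage

Luster: both vitreous — same for both.
Streak: both white — same for both.
Cleavage: Sillimanite one perfect, Dolomite three not at 90° — distinct.
Only cleavage differs between Sillimanite and Dolomite among the listed tests.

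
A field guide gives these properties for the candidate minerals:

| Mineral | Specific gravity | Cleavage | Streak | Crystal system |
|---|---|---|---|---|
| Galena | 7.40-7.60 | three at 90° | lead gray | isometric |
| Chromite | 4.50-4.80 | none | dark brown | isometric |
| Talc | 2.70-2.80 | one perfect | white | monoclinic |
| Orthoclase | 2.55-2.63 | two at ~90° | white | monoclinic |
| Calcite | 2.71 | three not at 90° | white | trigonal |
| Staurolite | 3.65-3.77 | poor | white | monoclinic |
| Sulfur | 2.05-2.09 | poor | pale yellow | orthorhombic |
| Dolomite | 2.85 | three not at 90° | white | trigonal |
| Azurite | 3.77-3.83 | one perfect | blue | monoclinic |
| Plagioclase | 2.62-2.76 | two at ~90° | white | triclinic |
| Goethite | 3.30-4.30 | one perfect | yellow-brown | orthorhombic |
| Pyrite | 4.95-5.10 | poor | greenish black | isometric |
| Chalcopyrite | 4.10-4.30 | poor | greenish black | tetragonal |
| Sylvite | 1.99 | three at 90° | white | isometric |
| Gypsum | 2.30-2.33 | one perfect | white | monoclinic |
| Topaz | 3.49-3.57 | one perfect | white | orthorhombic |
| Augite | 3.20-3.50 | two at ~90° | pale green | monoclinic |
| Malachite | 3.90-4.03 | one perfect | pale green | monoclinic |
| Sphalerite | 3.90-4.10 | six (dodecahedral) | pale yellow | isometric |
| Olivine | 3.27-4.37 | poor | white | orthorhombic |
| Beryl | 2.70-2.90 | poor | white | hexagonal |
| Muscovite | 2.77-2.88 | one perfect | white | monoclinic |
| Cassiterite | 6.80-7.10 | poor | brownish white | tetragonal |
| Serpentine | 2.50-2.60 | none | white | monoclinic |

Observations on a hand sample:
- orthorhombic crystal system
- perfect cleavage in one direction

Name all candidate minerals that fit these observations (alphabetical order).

Orthorhombic crystal system: leaves Sulfur, Goethite, Topaz, Olivine.
Perfect cleavage in one direction excludes Sulfur, Olivine.
Remaining candidates: Goethite, Topaz.

Goethite, Topaz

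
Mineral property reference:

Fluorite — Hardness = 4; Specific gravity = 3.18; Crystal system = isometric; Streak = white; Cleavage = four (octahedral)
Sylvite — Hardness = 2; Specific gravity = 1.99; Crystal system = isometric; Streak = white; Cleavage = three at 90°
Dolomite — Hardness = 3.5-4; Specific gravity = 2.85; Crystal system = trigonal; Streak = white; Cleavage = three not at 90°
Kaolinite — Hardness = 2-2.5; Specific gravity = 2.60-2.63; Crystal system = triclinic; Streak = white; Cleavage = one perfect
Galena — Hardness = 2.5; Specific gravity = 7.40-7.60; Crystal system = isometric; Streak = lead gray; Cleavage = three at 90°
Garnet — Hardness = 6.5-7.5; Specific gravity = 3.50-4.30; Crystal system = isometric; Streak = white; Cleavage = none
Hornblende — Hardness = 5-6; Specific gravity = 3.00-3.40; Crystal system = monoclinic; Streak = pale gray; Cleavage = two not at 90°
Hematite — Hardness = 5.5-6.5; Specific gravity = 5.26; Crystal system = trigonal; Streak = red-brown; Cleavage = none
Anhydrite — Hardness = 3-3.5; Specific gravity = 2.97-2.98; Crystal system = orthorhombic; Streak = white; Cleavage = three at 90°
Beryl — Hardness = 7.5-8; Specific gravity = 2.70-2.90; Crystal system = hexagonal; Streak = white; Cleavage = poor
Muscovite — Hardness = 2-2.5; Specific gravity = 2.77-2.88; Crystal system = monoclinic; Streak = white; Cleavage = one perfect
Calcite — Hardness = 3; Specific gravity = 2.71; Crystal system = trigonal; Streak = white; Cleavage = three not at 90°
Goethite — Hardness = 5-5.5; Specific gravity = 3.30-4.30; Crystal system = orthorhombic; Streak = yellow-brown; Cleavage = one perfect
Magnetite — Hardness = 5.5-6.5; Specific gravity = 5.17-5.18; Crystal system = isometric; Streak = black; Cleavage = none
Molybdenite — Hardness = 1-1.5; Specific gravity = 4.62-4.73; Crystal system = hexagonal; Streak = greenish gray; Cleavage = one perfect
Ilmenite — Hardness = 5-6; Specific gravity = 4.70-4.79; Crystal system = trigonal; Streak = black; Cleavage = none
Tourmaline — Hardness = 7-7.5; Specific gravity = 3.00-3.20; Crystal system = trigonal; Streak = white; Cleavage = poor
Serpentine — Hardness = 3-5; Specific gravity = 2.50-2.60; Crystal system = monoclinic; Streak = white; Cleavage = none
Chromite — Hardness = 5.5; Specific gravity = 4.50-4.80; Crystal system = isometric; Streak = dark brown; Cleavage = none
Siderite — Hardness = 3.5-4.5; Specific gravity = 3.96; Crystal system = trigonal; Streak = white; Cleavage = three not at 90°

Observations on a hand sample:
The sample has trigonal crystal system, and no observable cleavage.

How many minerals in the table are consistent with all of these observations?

Trigonal crystal system: Dolomite, Hematite, Calcite, Ilmenite, Tourmaline, Siderite remain.
No observable cleavage: leaves Hematite, Ilmenite.
Remaining candidates: Hematite, Ilmenite.
That is 2 minerals.

2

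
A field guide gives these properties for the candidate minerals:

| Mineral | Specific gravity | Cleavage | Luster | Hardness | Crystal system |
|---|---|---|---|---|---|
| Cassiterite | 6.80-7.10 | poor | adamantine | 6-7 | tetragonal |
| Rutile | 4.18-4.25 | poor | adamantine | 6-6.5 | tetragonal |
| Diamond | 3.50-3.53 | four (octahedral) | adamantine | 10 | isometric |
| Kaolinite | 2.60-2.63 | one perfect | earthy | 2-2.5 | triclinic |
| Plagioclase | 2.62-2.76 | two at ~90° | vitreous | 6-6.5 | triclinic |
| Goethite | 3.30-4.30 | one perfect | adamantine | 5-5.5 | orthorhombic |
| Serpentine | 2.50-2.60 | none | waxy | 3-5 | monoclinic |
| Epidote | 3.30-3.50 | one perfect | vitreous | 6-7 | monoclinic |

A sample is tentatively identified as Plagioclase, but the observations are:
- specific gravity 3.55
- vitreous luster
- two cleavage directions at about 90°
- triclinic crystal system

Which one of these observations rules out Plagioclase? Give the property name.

specific gravity

Specific gravity 3.55: Plagioclase has SG 2.62-2.76 — inconsistent.
Vitreous luster: Plagioclase has vitreous luster — within range.
Two cleavage directions at about 90°: Plagioclase has cleavage two at ~90° — within range.
Triclinic crystal system: Plagioclase has triclinic system — within range.
Everything matches except the specific gravity.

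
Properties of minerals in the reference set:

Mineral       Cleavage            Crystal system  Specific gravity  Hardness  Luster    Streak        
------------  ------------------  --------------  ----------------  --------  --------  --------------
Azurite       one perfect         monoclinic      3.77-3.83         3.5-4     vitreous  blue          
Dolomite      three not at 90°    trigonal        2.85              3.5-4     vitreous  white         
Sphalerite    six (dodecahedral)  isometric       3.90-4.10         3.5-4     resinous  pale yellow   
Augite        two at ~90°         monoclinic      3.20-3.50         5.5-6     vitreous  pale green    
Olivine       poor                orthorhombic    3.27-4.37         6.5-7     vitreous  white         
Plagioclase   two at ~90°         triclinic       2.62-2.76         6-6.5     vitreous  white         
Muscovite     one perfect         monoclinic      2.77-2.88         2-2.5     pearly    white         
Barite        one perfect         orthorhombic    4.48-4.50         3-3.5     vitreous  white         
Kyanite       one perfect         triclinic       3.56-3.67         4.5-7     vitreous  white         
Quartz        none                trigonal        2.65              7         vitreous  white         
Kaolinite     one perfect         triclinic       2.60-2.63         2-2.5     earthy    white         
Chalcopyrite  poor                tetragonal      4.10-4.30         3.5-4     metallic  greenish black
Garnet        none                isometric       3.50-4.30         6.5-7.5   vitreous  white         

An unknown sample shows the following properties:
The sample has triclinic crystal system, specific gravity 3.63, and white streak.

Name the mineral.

Kyanite

Triclinic crystal system: narrows the field to Plagioclase, Kyanite, Kaolinite.
Specific gravity 3.63: leaves Kyanite.
White streak: all remaining candidates fit.
Only Kyanite satisfies all observations.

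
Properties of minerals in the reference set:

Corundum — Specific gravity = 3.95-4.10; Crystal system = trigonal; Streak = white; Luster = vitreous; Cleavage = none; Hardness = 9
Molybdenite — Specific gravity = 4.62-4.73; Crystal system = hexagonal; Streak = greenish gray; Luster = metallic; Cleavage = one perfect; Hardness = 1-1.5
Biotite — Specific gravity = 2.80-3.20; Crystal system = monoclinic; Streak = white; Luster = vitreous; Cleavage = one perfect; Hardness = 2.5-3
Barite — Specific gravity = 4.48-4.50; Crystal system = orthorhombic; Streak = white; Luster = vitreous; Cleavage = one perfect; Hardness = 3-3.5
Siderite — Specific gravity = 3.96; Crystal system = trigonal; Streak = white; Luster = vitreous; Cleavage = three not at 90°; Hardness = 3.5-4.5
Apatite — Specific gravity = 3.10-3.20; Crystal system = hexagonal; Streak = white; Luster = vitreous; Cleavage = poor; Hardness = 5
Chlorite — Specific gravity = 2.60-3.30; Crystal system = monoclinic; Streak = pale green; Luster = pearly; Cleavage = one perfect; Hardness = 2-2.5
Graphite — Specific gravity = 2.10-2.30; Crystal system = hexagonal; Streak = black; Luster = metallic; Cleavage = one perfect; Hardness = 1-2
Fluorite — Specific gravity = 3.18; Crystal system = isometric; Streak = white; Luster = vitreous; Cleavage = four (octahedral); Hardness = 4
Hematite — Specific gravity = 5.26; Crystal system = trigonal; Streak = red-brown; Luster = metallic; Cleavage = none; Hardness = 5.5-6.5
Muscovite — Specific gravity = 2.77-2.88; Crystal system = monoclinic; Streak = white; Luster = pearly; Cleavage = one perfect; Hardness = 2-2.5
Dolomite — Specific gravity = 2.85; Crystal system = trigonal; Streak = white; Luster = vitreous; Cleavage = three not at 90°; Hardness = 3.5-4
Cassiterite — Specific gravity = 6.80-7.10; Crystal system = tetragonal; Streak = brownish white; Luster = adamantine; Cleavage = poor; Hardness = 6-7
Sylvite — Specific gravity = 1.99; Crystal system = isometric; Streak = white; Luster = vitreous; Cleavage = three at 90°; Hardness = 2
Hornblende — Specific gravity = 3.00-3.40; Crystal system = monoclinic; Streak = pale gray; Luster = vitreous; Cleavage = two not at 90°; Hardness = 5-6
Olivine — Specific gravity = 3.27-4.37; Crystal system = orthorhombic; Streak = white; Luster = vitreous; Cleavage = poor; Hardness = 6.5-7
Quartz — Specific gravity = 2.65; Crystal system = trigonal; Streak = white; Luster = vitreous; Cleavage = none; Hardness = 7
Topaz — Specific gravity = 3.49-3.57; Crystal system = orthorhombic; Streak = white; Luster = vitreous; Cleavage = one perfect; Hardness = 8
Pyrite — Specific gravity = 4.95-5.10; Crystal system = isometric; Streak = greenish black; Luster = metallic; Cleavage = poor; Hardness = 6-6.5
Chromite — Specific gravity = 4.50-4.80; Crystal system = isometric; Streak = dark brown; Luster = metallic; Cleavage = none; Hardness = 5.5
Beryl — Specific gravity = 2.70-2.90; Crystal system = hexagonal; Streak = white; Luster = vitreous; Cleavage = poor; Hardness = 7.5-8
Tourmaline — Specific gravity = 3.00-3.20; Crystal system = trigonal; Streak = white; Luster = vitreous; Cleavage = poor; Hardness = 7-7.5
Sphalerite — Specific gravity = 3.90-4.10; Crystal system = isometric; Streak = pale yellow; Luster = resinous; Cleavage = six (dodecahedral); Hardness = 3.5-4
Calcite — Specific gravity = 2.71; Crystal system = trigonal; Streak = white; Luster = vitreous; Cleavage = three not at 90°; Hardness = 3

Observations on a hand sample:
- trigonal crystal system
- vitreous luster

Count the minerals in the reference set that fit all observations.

6

Trigonal crystal system — Corundum, Siderite, Hematite, Dolomite, Quartz, Tourmaline, Calcite remain.
Vitreous luster excludes Hematite.
The minerals that satisfy all observations are Calcite, Corundum, Dolomite, Quartz, Siderite, Tourmaline.
That is 6 minerals.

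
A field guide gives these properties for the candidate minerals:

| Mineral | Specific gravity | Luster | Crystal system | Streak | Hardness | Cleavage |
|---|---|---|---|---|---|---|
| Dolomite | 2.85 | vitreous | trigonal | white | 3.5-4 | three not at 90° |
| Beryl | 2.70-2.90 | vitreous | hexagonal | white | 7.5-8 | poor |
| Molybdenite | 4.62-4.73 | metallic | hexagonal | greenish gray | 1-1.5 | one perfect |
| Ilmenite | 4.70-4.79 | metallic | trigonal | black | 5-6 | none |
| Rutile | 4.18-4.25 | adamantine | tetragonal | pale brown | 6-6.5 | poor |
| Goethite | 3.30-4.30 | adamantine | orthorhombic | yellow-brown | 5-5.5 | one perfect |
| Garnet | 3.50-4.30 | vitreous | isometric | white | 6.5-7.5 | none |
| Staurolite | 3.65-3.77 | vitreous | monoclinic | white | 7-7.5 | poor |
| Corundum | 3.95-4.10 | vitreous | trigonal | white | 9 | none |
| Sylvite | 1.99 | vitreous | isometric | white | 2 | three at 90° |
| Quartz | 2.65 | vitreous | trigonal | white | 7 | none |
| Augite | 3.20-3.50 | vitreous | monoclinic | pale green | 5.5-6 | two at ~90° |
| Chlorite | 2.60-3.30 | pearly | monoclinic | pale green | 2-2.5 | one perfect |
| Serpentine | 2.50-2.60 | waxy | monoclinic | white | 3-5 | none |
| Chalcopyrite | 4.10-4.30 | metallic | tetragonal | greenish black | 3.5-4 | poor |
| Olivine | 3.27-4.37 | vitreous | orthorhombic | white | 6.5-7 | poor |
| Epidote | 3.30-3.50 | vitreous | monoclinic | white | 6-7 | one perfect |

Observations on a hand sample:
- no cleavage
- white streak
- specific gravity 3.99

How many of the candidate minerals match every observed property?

2

No cleavage — only Ilmenite, Garnet, Corundum, Quartz, Serpentine remain.
White streak excludes Ilmenite.
Specific gravity 3.99 eliminates Quartz, Serpentine.
Consistent with every observation: Corundum, Garnet.
That is 2 minerals.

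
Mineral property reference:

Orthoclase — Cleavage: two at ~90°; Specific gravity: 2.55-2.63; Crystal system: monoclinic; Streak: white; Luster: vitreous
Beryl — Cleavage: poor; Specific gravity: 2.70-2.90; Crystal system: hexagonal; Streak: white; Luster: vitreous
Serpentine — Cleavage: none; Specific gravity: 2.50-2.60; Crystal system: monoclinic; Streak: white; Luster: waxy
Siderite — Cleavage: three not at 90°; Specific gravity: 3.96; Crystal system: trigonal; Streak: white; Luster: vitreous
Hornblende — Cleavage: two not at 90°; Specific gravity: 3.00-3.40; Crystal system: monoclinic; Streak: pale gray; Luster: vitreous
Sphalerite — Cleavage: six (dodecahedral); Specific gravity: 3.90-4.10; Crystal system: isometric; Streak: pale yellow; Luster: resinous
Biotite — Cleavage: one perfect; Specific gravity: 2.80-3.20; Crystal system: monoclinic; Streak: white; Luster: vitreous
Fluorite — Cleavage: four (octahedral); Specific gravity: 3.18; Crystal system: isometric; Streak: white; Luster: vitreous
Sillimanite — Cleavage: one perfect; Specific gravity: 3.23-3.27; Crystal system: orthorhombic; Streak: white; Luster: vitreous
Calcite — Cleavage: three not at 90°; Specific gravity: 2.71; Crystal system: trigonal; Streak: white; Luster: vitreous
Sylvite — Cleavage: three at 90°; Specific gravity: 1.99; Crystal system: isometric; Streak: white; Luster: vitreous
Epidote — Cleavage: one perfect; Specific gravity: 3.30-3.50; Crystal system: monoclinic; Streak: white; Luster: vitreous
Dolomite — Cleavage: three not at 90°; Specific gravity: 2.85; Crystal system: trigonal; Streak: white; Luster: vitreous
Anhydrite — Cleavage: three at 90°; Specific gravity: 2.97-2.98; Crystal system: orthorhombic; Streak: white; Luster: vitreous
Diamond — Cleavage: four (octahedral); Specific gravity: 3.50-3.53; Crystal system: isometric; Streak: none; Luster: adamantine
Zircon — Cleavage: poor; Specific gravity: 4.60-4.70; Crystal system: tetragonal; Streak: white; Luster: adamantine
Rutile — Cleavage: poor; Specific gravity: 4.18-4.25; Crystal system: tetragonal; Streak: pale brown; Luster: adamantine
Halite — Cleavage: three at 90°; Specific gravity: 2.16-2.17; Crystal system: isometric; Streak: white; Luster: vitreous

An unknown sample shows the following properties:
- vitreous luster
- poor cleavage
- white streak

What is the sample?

Vitreous luster is inconsistent with Serpentine, Sphalerite, Diamond, Zircon, Rutile.
Poor cleavage — only Beryl remains.
White streak — every remaining candidate is consistent.
The only mineral consistent with every observation is Beryl.

Beryl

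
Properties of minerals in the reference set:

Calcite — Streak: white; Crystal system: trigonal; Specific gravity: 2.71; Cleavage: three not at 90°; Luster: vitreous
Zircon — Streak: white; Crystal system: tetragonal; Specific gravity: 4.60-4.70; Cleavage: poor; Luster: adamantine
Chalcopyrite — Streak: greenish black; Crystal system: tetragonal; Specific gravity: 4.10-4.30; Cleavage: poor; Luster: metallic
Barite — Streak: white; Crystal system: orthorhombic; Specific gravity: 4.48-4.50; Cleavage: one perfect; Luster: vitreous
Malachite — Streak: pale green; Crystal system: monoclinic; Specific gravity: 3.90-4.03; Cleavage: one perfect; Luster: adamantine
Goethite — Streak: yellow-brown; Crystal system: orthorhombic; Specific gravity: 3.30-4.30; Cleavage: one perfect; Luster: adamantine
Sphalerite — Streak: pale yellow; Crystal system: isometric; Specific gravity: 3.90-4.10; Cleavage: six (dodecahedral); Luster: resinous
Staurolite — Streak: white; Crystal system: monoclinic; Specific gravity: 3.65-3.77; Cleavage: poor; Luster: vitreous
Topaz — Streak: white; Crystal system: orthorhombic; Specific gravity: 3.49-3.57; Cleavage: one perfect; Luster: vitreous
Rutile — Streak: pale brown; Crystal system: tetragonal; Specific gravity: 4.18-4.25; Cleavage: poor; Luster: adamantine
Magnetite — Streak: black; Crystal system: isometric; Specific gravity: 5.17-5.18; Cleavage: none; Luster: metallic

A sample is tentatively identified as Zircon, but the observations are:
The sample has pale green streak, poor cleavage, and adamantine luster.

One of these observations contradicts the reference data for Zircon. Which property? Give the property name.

streak

Pale green streak: Zircon has white streak — outside the reference range.
Poor cleavage: Zircon has cleavage poor — within range.
Adamantine luster: Zircon has adamantine luster — within range.
Only the streak is inconsistent.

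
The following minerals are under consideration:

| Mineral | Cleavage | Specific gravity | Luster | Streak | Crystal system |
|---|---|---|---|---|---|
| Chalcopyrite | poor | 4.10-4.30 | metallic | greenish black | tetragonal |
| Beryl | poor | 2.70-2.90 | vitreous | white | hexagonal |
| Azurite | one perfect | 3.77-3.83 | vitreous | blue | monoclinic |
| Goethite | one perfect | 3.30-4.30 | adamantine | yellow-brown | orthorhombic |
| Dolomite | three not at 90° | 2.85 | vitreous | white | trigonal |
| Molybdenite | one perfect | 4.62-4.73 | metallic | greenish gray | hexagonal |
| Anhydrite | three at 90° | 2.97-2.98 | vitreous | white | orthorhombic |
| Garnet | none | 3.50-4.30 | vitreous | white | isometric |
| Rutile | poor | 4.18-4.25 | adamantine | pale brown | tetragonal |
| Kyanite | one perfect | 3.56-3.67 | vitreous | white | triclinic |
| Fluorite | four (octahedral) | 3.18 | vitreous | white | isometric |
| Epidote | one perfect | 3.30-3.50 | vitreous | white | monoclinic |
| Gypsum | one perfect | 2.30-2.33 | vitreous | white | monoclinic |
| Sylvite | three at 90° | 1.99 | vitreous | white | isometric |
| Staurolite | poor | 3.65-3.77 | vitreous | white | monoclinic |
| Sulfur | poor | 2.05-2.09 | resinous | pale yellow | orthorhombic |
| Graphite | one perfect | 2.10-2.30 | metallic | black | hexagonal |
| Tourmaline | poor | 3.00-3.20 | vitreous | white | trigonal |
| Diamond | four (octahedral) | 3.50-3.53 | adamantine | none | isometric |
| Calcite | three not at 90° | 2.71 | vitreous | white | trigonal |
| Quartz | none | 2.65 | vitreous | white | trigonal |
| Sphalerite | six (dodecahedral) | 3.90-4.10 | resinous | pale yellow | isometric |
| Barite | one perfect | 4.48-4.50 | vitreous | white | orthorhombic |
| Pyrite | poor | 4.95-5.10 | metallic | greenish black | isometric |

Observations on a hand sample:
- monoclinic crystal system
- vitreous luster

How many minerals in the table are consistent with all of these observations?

4

Monoclinic crystal system: leaves Azurite, Epidote, Gypsum, Staurolite.
Vitreous luster: all remaining candidates fit.
The minerals that satisfy all observations are Azurite, Epidote, Gypsum, Staurolite.
That is 4 minerals.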